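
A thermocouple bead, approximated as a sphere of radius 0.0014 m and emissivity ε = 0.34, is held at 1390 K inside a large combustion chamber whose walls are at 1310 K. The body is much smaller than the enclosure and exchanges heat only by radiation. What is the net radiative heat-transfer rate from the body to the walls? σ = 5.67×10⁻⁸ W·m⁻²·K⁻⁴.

P_net ≈ 0.374 W

For a small grey body in a large enclosure: P_net = εσA(T_body⁴ − T_wall⁴).
A = 4πr² = 2.463×10⁻⁵ m²; T_body⁴ − T_wall⁴ = 3.733×10¹² − 2.945×10¹² = 7.880×10¹¹ K⁴.
|P_net| = 0.34·5.67×10⁻⁸·2.463×10⁻⁵·7.880×10¹¹.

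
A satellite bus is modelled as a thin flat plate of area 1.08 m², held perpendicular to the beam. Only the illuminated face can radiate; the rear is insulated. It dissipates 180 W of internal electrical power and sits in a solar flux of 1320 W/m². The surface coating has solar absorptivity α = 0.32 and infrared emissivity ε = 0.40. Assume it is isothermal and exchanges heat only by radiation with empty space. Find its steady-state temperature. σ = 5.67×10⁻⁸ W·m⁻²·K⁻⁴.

T ≈ 401 K

At steady state, absorbed solar power + internal power = radiated power.
Absorbed: α·S·A_cross = 0.32·1320·1.080 = 456.2 W (cross-section A).
Total input = 456.2 + 180 = 636.2 W.
Radiated: εσ·A_surf·T⁴ with A_surf = A = 1.080 m².
T⁴ = 636.2/(0.40·5.67×10⁻⁸·1.080) = 2.597×10¹⁰ K⁴.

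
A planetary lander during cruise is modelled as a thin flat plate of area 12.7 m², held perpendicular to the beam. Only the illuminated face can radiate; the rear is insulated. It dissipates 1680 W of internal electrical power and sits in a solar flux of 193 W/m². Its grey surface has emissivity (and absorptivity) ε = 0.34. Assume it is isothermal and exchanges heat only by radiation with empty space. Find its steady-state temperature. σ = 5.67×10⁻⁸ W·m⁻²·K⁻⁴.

At steady state, absorbed solar power + internal power = radiated power.
Absorbed: α·S·A_cross = 0.34·193·12.70 = 833.4 W (cross-section A).
Total input = 833.4 + 1680 = 2513 W.
Radiated: εσ·A_surf·T⁴ with A_surf = A = 12.70 m².
T⁴ = 2513/(0.34·5.67×10⁻⁸·12.70) = 1.027×10¹⁰ K⁴.

T ≈ 318 K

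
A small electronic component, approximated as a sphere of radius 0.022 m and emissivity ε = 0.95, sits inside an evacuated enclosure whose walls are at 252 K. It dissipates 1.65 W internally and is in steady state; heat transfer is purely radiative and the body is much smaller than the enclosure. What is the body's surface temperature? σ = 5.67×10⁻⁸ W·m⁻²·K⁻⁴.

For a small grey body in a large enclosure, net radiated power = εσA(T⁴ − T_w⁴).
Steady state: P = εσA(T⁴ − T_w⁴) with A = 4πr² = 0.006082 m².
T⁴ = P/(εσA) + T_w⁴ = 1.65/(0.95·5.67×10⁻⁸·0.006082) + (252)⁴
    = 5.036×10⁹ + 4.033×10⁹ = 9.069×10⁹ K⁴.

T ≈ 309 K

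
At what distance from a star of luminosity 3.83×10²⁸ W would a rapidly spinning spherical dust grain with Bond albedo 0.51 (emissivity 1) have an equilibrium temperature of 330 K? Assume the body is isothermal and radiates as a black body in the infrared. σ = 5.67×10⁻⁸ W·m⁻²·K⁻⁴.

For an isothermal black-emitting sphere, (1−a)S·πr² = σ·4πr²·T⁴ ⇒ S = 4σT⁴/(1−a).
S = 4·5.67×10⁻⁸·(330)⁴/0.490 = 5489 W/m².
Flux falls as S = L/(4πd²), so d = √(L/(4πS)) = √(3.83×10²⁸/(4π·5489)).

d ≈ 7.45×10¹¹ m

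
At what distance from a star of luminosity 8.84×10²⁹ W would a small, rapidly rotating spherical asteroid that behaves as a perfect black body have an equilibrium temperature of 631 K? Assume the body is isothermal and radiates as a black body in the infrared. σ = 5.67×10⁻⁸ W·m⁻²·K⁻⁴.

d ≈ 1.40×10¹² m

For an isothermal black-emitting sphere, (1−a)S·πr² = σ·4πr²·T⁴ ⇒ S = 4σT⁴/(1−a).
S = 4·5.67×10⁻⁸·(631)⁴/1.00 = 35960 W/m².
Flux falls as S = L/(4πd²), so d = √(L/(4πS)) = √(8.84×10²⁹/(4π·35960)).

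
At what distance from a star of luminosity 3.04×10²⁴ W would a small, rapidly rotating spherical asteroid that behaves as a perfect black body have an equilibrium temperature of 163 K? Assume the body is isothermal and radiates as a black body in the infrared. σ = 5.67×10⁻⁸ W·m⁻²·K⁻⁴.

d ≈ 3.89×10¹⁰ m

For an isothermal black-emitting sphere, (1−a)S·πr² = σ·4πr²·T⁴ ⇒ S = 4σT⁴/(1−a).
S = 4·5.67×10⁻⁸·(163)⁴/1.00 = 160.1 W/m².
Flux falls as S = L/(4πd²), so d = √(L/(4πS)) = √(3.04×10²⁴/(4π·160.1)).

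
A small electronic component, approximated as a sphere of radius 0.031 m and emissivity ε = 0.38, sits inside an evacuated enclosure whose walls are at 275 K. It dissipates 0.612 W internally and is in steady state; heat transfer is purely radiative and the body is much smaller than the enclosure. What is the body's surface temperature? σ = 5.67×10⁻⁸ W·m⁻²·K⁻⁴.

T ≈ 300 K

For a small grey body in a large enclosure, net radiated power = εσA(T⁴ − T_w⁴).
Steady state: P = εσA(T⁴ − T_w⁴) with A = 4πr² = 0.01208 m².
T⁴ = P/(εσA) + T_w⁴ = 0.612/(0.38·5.67×10⁻⁸·0.01208) + (275)⁴
    = 2.352×10⁹ + 5.719×10⁹ = 8.071×10⁹ K⁴.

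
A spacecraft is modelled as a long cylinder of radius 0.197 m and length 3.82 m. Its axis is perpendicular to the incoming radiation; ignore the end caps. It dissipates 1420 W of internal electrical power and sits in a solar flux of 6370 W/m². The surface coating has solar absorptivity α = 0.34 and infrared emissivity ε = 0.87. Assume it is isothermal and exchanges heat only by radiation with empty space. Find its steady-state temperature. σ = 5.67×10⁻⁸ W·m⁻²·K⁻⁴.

At steady state, absorbed solar power + internal power = radiated power.
Absorbed: α·S·A_cross = 0.34·6370·1.505 = 3260 W (cross-section 2rL).
Total input = 3260 + 1420 = 4680 W.
Radiated: εσ·A_surf·T⁴ with A_surf = 2πrL = 4.728 m².
T⁴ = 4680/(0.87·5.67×10⁻⁸·4.728) = 2.006×10¹⁰ K⁴.

T ≈ 376 K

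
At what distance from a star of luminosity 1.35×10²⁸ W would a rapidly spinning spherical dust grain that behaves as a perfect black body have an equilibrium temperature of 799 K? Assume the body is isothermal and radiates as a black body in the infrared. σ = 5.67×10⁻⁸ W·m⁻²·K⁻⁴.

d ≈ 1.08×10¹¹ m

For an isothermal black-emitting sphere, (1−a)S·πr² = σ·4πr²·T⁴ ⇒ S = 4σT⁴/(1−a).
S = 4·5.67×10⁻⁸·(799)⁴/1.00 = 92430 W/m².
Flux falls as S = L/(4πd²), so d = √(L/(4πS)) = √(1.35×10²⁸/(4π·92430)).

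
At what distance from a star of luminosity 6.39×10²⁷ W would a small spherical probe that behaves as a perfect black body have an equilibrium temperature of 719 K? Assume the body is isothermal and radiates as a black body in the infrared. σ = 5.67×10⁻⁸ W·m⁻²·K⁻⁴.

d ≈ 9.16×10¹⁰ m

For an isothermal black-emitting sphere, (1−a)S·πr² = σ·4πr²·T⁴ ⇒ S = 4σT⁴/(1−a).
S = 4·5.67×10⁻⁸·(719)⁴/1.00 = 60610 W/m².
Flux falls as S = L/(4πd²), so d = √(L/(4πS)) = √(6.39×10²⁷/(4π·60610)).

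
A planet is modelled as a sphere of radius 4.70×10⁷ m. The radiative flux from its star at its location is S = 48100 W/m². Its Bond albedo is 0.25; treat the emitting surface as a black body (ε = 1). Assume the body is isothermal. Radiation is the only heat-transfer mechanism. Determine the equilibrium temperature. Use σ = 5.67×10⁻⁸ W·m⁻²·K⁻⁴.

T ≈ 632 K

At equilibrium, absorbed power = emitted power.
Absorbing cross-section = πr² = 6.940×10¹⁵ m²; emitting surface = 4πr² = 2.776×10¹⁶ m² (ratio 4).
(1−a)S·A_cross = εσ·A_surf·T⁴  ⇒  T⁴ = (1−a)S/(4σ).
T⁴ = 0.750·48100/(4·5.67×10⁻⁸) = 1.591×10¹¹ K⁴.
T = (1.591×10¹¹)^(1/4).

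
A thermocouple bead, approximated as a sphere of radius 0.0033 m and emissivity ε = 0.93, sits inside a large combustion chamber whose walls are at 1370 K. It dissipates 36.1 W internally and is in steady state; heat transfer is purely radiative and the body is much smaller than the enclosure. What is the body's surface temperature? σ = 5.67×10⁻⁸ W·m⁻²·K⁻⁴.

T ≈ 1710 K

For a small grey body in a large enclosure, net radiated power = εσA(T⁴ − T_w⁴).
Steady state: P = εσA(T⁴ − T_w⁴) with A = 4πr² = 1.368×10⁻⁴ m².
T⁴ = P/(εσA) + T_w⁴ = 36.1/(0.93·5.67×10⁻⁸·1.368×10⁻⁴) + (1370)⁴
    = 5.003×10¹² + 3.523×10¹² = 8.525×10¹² K⁴.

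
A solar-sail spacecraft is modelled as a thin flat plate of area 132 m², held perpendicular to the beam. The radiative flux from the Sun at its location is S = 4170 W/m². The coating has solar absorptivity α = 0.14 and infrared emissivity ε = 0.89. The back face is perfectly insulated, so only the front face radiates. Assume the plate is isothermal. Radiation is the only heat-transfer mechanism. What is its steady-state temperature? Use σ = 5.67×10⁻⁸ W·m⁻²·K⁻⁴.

At equilibrium, absorbed power = emitted power.
Absorbing cross-section = A = 132.0 m²; emitting surface = A = 132.0 m² (ratio 1).
αS·A_cross = εσ·A_surf·T⁴  ⇒  T⁴ = αS/(ε·1σ).
T⁴ = 0.140·4170/(0.89·1·5.67×10⁻⁸) = 1.157×10¹⁰ K⁴.
T = (1.157×10¹⁰)^(1/4).

T ≈ 328 K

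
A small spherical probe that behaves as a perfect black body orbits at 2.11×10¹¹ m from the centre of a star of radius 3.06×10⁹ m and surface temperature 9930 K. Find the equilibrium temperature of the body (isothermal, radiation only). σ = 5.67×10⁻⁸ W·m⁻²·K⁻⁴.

T ≈ 846 K

The star's surface emits σT_*⁴; at distance d the flux is S = σT_*⁴(R_*/d)².
S = 5.67×10⁻⁸·(9930)⁴·(3.06×10⁹/2.11×10¹¹)² = 1.159×10⁵ W/m².
For an isothermal sphere T⁴ = (1−a)S/(4σ) = 5.112×10¹¹ K⁴.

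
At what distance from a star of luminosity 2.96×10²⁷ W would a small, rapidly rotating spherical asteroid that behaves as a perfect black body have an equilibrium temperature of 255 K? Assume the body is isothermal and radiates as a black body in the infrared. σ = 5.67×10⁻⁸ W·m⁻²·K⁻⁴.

For an isothermal black-emitting sphere, (1−a)S·πr² = σ·4πr²·T⁴ ⇒ S = 4σT⁴/(1−a).
S = 4·5.67×10⁻⁸·(255)⁴/1.00 = 959.0 W/m².
Flux falls as S = L/(4πd²), so d = √(L/(4πS)) = √(2.96×10²⁷/(4π·959.0)).

d ≈ 4.96×10¹¹ m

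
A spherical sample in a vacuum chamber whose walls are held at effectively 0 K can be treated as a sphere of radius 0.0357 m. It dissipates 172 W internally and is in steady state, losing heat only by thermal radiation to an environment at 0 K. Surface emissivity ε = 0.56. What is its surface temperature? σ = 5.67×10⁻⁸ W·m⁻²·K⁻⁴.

T ≈ 763 K

Steady state: internal power = radiated power, P = εσA T⁴.
Radiating area A = 4πr² = 0.01602 m².
T⁴ = P/(εσA) = 172/(0.56·5.67×10⁻⁸·0.01602) = 3.382×10¹¹ K⁴.
T = (3.382×10¹¹)^(1/4).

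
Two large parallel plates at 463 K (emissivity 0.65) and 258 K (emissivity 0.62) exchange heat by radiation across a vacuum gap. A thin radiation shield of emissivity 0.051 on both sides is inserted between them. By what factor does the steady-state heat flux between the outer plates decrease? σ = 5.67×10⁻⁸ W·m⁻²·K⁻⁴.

Without shield: q₀ = σΔ(T⁴)/(1/ε₁+1/ε₂−1) with denominator 2.151.
With shield the two gaps are in series; the resistances add: (1/ε₁+1/ε_s−1)+(1/ε_s+1/ε₂−1) = 20.15+20.22 = 40.37.
Heat-flux ratio q₀/q = 40.37/2.151.

factor ≈ 18.8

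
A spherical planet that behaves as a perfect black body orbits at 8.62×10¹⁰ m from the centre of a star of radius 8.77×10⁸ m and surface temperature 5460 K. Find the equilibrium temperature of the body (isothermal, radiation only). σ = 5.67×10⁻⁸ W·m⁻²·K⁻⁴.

T ≈ 389 K

The star's surface emits σT_*⁴; at distance d the flux is S = σT_*⁴(R_*/d)².
S = 5.67×10⁻⁸·(5460)⁴·(8.77×10⁸/8.62×10¹⁰)² = 5216 W/m².
For an isothermal sphere T⁴ = (1−a)S/(4σ) = 2.300×10¹⁰ K⁴.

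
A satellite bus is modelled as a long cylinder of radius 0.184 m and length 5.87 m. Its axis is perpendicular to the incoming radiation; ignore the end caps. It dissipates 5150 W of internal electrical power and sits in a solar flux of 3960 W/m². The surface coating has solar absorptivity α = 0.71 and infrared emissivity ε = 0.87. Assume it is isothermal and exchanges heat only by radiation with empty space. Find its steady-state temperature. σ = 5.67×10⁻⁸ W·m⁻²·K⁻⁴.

At steady state, absorbed solar power + internal power = radiated power.
Absorbed: α·S·A_cross = 0.71·3960·2.160 = 6074 W (cross-section 2rL).
Total input = 6074 + 5150 = 11220 W.
Radiated: εσ·A_surf·T⁴ with A_surf = 2πrL = 6.786 m².
T⁴ = 11220/(0.87·5.67×10⁻⁸·6.786) = 3.353×10¹⁰ K⁴.

T ≈ 428 K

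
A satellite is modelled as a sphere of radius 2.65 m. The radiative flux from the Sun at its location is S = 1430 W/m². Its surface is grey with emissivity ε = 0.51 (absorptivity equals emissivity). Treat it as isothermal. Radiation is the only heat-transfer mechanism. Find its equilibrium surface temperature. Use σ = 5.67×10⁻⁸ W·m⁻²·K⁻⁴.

At equilibrium, absorbed power = emitted power.
Absorbing cross-section = πr² = 22.06 m²; emitting surface = 4πr² = 88.25 m² (ratio 4).
εS·A_cross = εσ·A_surf·T⁴  ⇒  T⁴ = S/(4σ)   (ε cancels).
T⁴ = 1430/(4·5.67×10⁻⁸) = 6.305×10⁹ K⁴.
T = (6.305×10⁹)^(1/4).

T ≈ 282 K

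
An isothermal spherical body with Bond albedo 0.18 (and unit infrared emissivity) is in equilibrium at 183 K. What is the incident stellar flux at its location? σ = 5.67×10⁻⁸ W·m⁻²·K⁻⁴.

(1−a)S·πr² = σ·4πr²·T⁴ ⇒ S = 4σT⁴/(1−a).
S = 4·5.67×10⁻⁸·1.122×10⁹/0.820.

S ≈ 310 W/m²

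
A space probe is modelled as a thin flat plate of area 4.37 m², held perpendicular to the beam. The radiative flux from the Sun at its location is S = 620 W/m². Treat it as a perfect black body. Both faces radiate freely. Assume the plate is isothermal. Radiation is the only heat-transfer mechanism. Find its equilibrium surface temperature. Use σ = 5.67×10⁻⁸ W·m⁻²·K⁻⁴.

At equilibrium, absorbed power = emitted power.
Absorbing cross-section = A = 4.370 m²; emitting surface = 2A = 8.740 m² (ratio 2).
S·A_cross = εσ·A_surf·T⁴  ⇒  T⁴ = S/(2σ).
T⁴ = 1.00·620/(2·5.67×10⁻⁸) = 5.467×10⁹ K⁴.
T = (5.467×10⁹)^(1/4).

T ≈ 272 K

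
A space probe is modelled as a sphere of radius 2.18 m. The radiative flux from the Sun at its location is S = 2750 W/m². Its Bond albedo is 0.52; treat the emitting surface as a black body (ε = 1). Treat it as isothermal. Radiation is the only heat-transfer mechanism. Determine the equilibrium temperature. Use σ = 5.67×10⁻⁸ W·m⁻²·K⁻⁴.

At equilibrium, absorbed power = emitted power.
Absorbing cross-section = πr² = 14.93 m²; emitting surface = 4πr² = 59.72 m² (ratio 4).
(1−a)S·A_cross = εσ·A_surf·T⁴  ⇒  T⁴ = (1−a)S/(4σ).
T⁴ = 0.480·2750/(4·5.67×10⁻⁸) = 5.820×10⁹ K⁴.
T = (5.820×10⁹)^(1/4).

T ≈ 276 K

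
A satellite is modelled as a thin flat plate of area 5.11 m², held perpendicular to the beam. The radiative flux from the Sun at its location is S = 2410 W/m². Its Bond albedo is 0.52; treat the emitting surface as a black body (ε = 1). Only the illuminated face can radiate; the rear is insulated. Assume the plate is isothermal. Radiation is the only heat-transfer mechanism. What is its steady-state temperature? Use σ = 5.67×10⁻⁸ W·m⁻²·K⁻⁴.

At equilibrium, absorbed power = emitted power.
Absorbing cross-section = A = 5.110 m²; emitting surface = A = 5.110 m² (ratio 1).
(1−a)S·A_cross = εσ·A_surf·T⁴  ⇒  T⁴ = (1−a)S/(1σ).
T⁴ = 0.480·2410/(1·5.67×10⁻⁸) = 2.040×10¹⁰ K⁴.
T = (2.040×10¹⁰)^(1/4).

T ≈ 378 K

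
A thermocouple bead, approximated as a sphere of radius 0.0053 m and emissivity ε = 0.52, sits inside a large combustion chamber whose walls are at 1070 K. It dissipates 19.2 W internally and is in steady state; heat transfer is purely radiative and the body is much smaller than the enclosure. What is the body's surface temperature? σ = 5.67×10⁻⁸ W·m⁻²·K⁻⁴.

T ≈ 1330 K

For a small grey body in a large enclosure, net radiated power = εσA(T⁴ − T_w⁴).
Steady state: P = εσA(T⁴ − T_w⁴) with A = 4πr² = 3.530×10⁻⁴ m².
T⁴ = P/(εσA) + T_w⁴ = 19.2/(0.52·5.67×10⁻⁸·3.530×10⁻⁴) + (1070)⁴
    = 1.845×10¹² + 1.311×10¹² = 3.156×10¹² K⁴.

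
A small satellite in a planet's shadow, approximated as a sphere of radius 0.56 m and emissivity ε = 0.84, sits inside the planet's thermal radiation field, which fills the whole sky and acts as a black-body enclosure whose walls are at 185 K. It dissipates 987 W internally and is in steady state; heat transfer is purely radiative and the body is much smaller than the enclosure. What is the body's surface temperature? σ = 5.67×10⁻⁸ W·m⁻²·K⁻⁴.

T ≈ 283 K

For a small grey body in a large enclosure, net radiated power = εσA(T⁴ − T_w⁴).
Steady state: P = εσA(T⁴ − T_w⁴) with A = 4πr² = 3.941 m².
T⁴ = P/(εσA) + T_w⁴ = 987/(0.84·5.67×10⁻⁸·3.941) + (185)⁴
    = 5.259×10⁹ + 1.171×10⁹ = 6.430×10⁹ K⁴.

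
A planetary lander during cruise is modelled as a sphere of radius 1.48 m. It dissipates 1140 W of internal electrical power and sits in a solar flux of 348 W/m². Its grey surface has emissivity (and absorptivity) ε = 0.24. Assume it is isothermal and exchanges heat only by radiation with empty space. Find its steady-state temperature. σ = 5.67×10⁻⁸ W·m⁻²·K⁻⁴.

At steady state, absorbed solar power + internal power = radiated power.
Absorbed: α·S·A_cross = 0.24·348·6.881 = 574.7 W (cross-section πr²).
Total input = 574.7 + 1140 = 1715 W.
Radiated: εσ·A_surf·T⁴ with A_surf = 4πr² = 27.53 m².
T⁴ = 1715/(0.24·5.67×10⁻⁸·27.53) = 4.578×10⁹ K⁴.

T ≈ 260 K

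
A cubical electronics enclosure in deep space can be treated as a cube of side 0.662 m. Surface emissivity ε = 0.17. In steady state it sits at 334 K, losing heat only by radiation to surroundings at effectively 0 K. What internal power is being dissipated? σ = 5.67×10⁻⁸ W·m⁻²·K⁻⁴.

P ≈ 315 W

Steady state: P = εσA T⁴.
A = 6L² = 2.629 m²; T⁴ = (334)⁴ = 1.244×10¹⁰ K⁴.
P = 0.17 × 5.67×10⁻⁸ × 2.629 × 1.244×10¹⁰.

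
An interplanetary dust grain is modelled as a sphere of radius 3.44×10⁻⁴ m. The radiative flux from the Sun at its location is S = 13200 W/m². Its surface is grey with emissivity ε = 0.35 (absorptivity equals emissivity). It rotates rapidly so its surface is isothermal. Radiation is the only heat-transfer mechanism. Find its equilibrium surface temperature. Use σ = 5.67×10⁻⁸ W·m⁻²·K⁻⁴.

T ≈ 491 K

At equilibrium, absorbed power = emitted power.
Absorbing cross-section = πr² = 3.718×10⁻⁷ m²; emitting surface = 4πr² = 1.487×10⁻⁶ m² (ratio 4).
εS·A_cross = εσ·A_surf·T⁴  ⇒  T⁴ = S/(4σ)   (ε cancels).
T⁴ = 13200/(4·5.67×10⁻⁸) = 5.820×10¹⁰ K⁴.
T = (5.820×10¹⁰)^(1/4).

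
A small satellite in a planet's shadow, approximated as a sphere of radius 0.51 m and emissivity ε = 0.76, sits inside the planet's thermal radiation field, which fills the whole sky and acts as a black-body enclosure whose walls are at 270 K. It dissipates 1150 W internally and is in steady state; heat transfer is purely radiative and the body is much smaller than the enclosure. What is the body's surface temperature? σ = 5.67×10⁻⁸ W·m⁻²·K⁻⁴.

T ≈ 341 K

For a small grey body in a large enclosure, net radiated power = εσA(T⁴ − T_w⁴).
Steady state: P = εσA(T⁴ − T_w⁴) with A = 4πr² = 3.269 m².
T⁴ = P/(εσA) + T_w⁴ = 1150/(0.76·5.67×10⁻⁸·3.269) + (270)⁴
    = 8.165×10⁹ + 5.314×10⁹ = 1.348×10¹⁰ K⁴.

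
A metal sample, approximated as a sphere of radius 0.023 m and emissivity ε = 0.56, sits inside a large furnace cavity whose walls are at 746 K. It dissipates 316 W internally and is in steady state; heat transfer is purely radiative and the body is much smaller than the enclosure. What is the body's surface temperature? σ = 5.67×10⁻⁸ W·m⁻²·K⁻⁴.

T ≈ 1160 K

For a small grey body in a large enclosure, net radiated power = εσA(T⁴ − T_w⁴).
Steady state: P = εσA(T⁴ − T_w⁴) with A = 4πr² = 0.006648 m².
T⁴ = P/(εσA) + T_w⁴ = 316/(0.56·5.67×10⁻⁸·0.006648) + (746)⁴
    = 1.497×10¹² + 3.097×10¹¹ = 1.807×10¹² K⁴.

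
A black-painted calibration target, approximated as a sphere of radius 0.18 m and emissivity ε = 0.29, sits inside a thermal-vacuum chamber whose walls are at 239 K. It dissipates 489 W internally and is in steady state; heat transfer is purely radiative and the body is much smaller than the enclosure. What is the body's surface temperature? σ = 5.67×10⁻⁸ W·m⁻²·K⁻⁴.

For a small grey body in a large enclosure, net radiated power = εσA(T⁴ − T_w⁴).
Steady state: P = εσA(T⁴ − T_w⁴) with A = 4πr² = 0.4072 m².
T⁴ = P/(εσA) + T_w⁴ = 489/(0.29·5.67×10⁻⁸·0.4072) + (239)⁴
    = 7.304×10¹⁰ + 3.263×10⁹ = 7.630×10¹⁰ K⁴.

T ≈ 526 K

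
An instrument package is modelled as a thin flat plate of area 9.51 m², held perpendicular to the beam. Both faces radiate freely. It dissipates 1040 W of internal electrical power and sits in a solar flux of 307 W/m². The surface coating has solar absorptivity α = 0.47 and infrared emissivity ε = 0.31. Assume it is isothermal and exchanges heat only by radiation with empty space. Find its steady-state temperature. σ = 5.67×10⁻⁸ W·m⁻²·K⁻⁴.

T ≈ 291 K

At steady state, absorbed solar power + internal power = radiated power.
Absorbed: α·S·A_cross = 0.47·307·9.510 = 1372 W (cross-section A).
Total input = 1372 + 1040 = 2412 W.
Radiated: εσ·A_surf·T⁴ with A_surf = 2A = 19.02 m².
T⁴ = 2412/(0.31·5.67×10⁻⁸·19.02) = 7.215×10⁹ K⁴.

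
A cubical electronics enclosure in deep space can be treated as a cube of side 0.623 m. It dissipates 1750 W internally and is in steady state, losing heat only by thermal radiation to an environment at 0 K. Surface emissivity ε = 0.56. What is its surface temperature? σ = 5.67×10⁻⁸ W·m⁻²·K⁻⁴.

Steady state: internal power = radiated power, P = εσA T⁴.
Radiating area A = 6L² = 2.329 m².
T⁴ = P/(εσA) = 1750/(0.56·5.67×10⁻⁸·2.329) = 2.367×10¹⁰ K⁴.
T = (2.367×10¹⁰)^(1/4).

T ≈ 392 K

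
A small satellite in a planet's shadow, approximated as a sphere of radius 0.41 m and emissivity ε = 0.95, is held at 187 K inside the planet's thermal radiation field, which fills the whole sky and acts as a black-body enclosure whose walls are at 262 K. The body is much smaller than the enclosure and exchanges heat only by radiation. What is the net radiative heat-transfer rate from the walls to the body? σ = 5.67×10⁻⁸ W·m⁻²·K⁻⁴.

P_net ≈ 397 W

For a small grey body in a large enclosure: P_net = εσA(T_body⁴ − T_wall⁴).
A = 4πr² = 2.112 m²; T_body⁴ − T_wall⁴ = 1.223×10⁹ − 4.712×10⁹ = -3.489×10⁹ K⁴.
|P_net| = 0.95·5.67×10⁻⁸·2.112·3.489×10⁹.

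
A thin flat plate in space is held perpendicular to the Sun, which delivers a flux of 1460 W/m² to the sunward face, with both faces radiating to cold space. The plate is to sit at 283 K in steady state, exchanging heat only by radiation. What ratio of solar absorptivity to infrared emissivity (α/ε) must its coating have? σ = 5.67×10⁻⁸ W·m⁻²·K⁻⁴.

Balance: αS·A = εσ·2A·T⁴ ⇒ α/ε = 2σT⁴/S.
α/ε = 2·5.67×10⁻⁸·(283)⁴/1460 = 2·5.67×10⁻⁸·6.414×10⁹/1460.

α/ε ≈ 0.498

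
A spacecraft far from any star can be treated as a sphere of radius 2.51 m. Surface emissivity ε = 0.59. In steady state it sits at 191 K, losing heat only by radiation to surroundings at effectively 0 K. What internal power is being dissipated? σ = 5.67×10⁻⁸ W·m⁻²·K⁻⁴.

P ≈ 3520 W

Steady state: P = εσA T⁴.
A = 4πr² = 79.17 m²; T⁴ = (191)⁴ = 1.331×10⁹ K⁴.
P = 0.59 × 5.67×10⁻⁸ × 79.17 × 1.331×10⁹.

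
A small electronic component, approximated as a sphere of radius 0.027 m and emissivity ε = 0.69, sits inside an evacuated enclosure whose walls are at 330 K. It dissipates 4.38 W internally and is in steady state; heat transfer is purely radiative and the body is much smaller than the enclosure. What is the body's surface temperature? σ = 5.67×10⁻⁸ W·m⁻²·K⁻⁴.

T ≈ 394 K

For a small grey body in a large enclosure, net radiated power = εσA(T⁴ − T_w⁴).
Steady state: P = εσA(T⁴ − T_w⁴) with A = 4πr² = 0.009161 m².
T⁴ = P/(εσA) + T_w⁴ = 4.38/(0.69·5.67×10⁻⁸·0.009161) + (330)⁴
    = 1.222×10¹⁰ + 1.186×10¹⁰ = 2.408×10¹⁰ K⁴.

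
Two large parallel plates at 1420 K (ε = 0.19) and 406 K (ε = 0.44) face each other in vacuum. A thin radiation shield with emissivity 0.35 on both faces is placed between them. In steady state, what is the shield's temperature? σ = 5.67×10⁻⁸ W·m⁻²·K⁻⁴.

T_s ≈ 1110 K

In steady state the net flux on the hot side equals that on the cold side.
σ(T₁⁴−T_s⁴)/D₁ = σ(T_s⁴−T₂⁴)/D₂, with D₁ = 1/ε₁+1/ε_s−1 = 7.120, D₂ = 1/ε_s+1/ε₂−1 = 4.130.
Solve for T_s⁴: T_s⁴ = (D₂·T₁⁴ + D₁·T₂⁴)/(D₁+D₂) = 1.510×10¹² K⁴.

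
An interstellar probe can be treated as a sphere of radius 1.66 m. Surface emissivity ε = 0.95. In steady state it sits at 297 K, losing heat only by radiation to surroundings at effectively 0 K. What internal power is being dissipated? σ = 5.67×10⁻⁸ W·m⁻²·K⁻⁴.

P ≈ 14500 W

Steady state: P = εσA T⁴.
A = 4πr² = 34.63 m²; T⁴ = (297)⁴ = 7.781×10⁹ K⁴.
P = 0.95 × 5.67×10⁻⁸ × 34.63 × 7.781×10⁹.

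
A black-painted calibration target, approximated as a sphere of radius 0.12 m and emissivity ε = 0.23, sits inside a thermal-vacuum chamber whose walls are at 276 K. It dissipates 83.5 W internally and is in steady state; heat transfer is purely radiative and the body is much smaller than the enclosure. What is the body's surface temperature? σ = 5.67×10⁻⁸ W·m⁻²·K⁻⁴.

T ≈ 450 K

For a small grey body in a large enclosure, net radiated power = εσA(T⁴ − T_w⁴).
Steady state: P = εσA(T⁴ − T_w⁴) with A = 4πr² = 0.1810 m².
T⁴ = P/(εσA) + T_w⁴ = 83.5/(0.23·5.67×10⁻⁸·0.1810) + (276)⁴
    = 3.538×10¹⁰ + 5.803×10⁹ = 4.119×10¹⁰ K⁴.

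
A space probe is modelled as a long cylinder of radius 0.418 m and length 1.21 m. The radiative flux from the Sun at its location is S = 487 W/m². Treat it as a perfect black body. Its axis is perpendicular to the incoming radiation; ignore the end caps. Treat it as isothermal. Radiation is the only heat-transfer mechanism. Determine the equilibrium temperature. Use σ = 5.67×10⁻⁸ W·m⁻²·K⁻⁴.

T ≈ 229 K

At equilibrium, absorbed power = emitted power.
Absorbing cross-section = 2rL = 1.012 m²; emitting surface = 2πrL = 3.178 m² (ratio π).
S·A_cross = εσ·A_surf·T⁴  ⇒  T⁴ = S/(πσ).
T⁴ = 1.00·487/(π·5.67×10⁻⁸) = 2.734×10⁹ K⁴.
T = (2.734×10⁹)^(1/4).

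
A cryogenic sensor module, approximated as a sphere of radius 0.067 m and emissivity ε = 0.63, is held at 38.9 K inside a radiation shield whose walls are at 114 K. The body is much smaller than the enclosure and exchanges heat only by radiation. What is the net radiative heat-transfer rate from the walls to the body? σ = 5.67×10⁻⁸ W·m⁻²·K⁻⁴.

P_net ≈ 0.336 W

For a small grey body in a large enclosure: P_net = εσA(T_body⁴ − T_wall⁴).
A = 4πr² = 0.05641 m²; T_body⁴ − T_wall⁴ = 2.290×10⁶ − 1.689×10⁸ = -1.666×10⁸ K⁴.
|P_net| = 0.63·5.67×10⁻⁸·0.05641·1.666×10⁸.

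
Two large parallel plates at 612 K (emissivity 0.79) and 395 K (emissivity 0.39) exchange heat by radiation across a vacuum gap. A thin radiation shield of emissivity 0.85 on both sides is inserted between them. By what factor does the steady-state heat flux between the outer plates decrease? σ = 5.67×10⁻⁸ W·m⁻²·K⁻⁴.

Without shield: q₀ = σΔ(T⁴)/(1/ε₁+1/ε₂−1) with denominator 2.830.
With shield the two gaps are in series; the resistances add: (1/ε₁+1/ε_s−1)+(1/ε_s+1/ε₂−1) = 1.442+2.741 = 4.183.
Heat-flux ratio q₀/q = 4.183/2.830.

factor ≈ 1.48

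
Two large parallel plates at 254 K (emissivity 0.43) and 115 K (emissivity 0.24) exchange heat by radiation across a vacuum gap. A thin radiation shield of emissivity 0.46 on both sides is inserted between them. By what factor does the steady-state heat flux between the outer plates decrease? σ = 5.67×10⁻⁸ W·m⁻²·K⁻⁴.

factor ≈ 1.61

Without shield: q₀ = σΔ(T⁴)/(1/ε₁+1/ε₂−1) with denominator 5.492.
With shield the two gaps are in series; the resistances add: (1/ε₁+1/ε_s−1)+(1/ε_s+1/ε₂−1) = 3.499+5.341 = 8.840.
Heat-flux ratio q₀/q = 8.840/5.492.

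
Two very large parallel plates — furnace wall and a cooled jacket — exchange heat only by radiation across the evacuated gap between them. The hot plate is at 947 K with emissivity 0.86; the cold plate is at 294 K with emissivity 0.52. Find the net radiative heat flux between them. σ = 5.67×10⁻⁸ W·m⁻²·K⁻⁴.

q ≈ 21700 W/m²

For two infinite grey parallel plates, q = σ(T₁⁴ − T₂⁴)/(1/ε₁ + 1/ε₂ − 1).
T₁⁴ − T₂⁴ = 8.043×10¹¹ − 7.471×10⁹ = 7.968×10¹¹ K⁴.
1/ε₁ + 1/ε₂ − 1 = 1.163 + 1.923 − 1 = 2.086.
q = 5.67×10⁻⁸ × 7.968×10¹¹ / 2.086.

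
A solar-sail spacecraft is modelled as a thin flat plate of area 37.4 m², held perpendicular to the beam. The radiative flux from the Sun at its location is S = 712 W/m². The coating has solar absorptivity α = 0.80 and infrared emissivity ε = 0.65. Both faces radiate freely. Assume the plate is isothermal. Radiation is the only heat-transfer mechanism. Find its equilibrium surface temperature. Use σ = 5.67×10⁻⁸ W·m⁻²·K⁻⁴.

T ≈ 296 K

At equilibrium, absorbed power = emitted power.
Absorbing cross-section = A = 37.40 m²; emitting surface = 2A = 74.80 m² (ratio 2).
αS·A_cross = εσ·A_surf·T⁴  ⇒  T⁴ = αS/(ε·2σ).
T⁴ = 0.800·712/(0.65·2·5.67×10⁻⁸) = 7.728×10⁹ K⁴.
T = (7.728×10⁹)^(1/4).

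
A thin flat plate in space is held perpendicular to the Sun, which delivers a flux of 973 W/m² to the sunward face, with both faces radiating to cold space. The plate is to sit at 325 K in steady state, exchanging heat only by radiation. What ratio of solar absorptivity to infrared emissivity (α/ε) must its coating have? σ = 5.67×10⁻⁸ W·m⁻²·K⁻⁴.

α/ε ≈ 1.30

Balance: αS·A = εσ·2A·T⁴ ⇒ α/ε = 2σT⁴/S.
α/ε = 2·5.67×10⁻⁸·(325)⁴/973 = 2·5.67×10⁻⁸·1.116×10¹⁰/973.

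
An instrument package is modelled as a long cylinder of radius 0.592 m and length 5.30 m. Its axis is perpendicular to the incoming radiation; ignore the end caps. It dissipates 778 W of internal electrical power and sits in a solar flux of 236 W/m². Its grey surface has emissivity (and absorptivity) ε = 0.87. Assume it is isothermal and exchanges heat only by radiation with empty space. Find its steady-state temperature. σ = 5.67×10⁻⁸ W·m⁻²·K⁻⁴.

T ≈ 215 K

At steady state, absorbed solar power + internal power = radiated power.
Absorbed: α·S·A_cross = 0.87·236·6.275 = 1288 W (cross-section 2rL).
Total input = 1288 + 778 = 2066 W.
Radiated: εσ·A_surf·T⁴ with A_surf = 2πrL = 19.71 m².
T⁴ = 2066/(0.87·5.67×10⁻⁸·19.71) = 2.125×10⁹ K⁴.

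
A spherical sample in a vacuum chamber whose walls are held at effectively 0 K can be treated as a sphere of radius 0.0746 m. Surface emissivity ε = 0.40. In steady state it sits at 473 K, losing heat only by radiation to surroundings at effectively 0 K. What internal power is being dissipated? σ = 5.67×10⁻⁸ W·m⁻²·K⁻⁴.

Steady state: P = εσA T⁴.
A = 4πr² = 0.06993 m²; T⁴ = (473)⁴ = 5.005×10¹⁰ K⁴.
P = 0.40 × 5.67×10⁻⁸ × 0.06993 × 5.005×10¹⁰.

P ≈ 79.4 W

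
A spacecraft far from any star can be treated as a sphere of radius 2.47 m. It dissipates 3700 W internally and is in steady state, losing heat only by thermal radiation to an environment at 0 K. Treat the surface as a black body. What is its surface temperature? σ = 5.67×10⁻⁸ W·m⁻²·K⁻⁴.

Steady state: internal power = radiated power, P = εσA T⁴.
Radiating area A = 4πr² = 76.67 m².
T⁴ = P/(εσA) = 3700/(1.0·5.67×10⁻⁸·76.67) = 8.512×10⁸ K⁴.
T = (8.512×10⁸)^(1/4).

T ≈ 171 K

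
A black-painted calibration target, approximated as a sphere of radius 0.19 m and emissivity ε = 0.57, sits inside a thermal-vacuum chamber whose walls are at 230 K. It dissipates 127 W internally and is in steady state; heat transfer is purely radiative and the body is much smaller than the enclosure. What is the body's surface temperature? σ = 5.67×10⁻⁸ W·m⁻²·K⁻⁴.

For a small grey body in a large enclosure, net radiated power = εσA(T⁴ − T_w⁴).
Steady state: P = εσA(T⁴ − T_w⁴) with A = 4πr² = 0.4536 m².
T⁴ = P/(εσA) + T_w⁴ = 127/(0.57·5.67×10⁻⁸·0.4536) + (230)⁴
    = 8.662×10⁹ + 2.798×10⁹ = 1.146×10¹⁰ K⁴.

T ≈ 327 K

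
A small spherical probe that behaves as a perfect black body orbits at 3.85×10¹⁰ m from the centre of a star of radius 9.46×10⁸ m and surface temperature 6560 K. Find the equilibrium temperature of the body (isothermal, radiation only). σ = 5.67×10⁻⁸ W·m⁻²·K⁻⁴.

T ≈ 727 K

The star's surface emits σT_*⁴; at distance d the flux is S = σT_*⁴(R_*/d)².
S = 5.67×10⁻⁸·(6560)⁴·(9.46×10⁸/3.85×10¹⁰)² = 63400 W/m².
For an isothermal sphere T⁴ = (1−a)S/(4σ) = 2.795×10¹¹ K⁴.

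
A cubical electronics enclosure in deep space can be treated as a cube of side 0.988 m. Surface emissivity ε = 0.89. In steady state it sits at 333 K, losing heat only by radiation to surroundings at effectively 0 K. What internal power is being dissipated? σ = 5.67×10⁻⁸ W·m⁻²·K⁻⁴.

Steady state: P = εσA T⁴.
A = 6L² = 5.857 m²; T⁴ = (333)⁴ = 1.230×10¹⁰ K⁴.
P = 0.89 × 5.67×10⁻⁸ × 5.857 × 1.230×10¹⁰.

P ≈ 3630 W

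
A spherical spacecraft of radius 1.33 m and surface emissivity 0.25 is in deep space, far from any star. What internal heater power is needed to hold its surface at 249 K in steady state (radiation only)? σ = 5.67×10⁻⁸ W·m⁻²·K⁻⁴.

P = εσ·4πr²·T⁴.
4πr² = 22.23 m²; T⁴ = 3.844×10⁹ K⁴.
P = 0.25·5.67×10⁻⁸·22.23·3.844×10⁹.

P ≈ 1210 W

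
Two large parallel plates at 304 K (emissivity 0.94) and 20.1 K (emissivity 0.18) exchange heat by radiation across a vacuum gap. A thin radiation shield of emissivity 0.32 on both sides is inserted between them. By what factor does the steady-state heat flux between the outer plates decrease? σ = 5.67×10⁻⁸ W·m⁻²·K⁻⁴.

factor ≈ 1.93

Without shield: q₀ = σΔ(T⁴)/(1/ε₁+1/ε₂−1) with denominator 5.619.
With shield the two gaps are in series; the resistances add: (1/ε₁+1/ε_s−1)+(1/ε_s+1/ε₂−1) = 3.189+7.681 = 10.87.
Heat-flux ratio q₀/q = 10.87/5.619.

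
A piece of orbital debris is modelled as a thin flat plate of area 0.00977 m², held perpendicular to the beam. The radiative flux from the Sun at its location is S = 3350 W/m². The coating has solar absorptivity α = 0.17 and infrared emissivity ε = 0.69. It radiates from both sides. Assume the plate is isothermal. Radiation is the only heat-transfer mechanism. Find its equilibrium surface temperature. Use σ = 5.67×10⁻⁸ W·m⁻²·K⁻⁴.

At equilibrium, absorbed power = emitted power.
Absorbing cross-section = A = 0.009770 m²; emitting surface = 2A = 0.01954 m² (ratio 2).
αS·A_cross = εσ·A_surf·T⁴  ⇒  T⁴ = αS/(ε·2σ).
T⁴ = 0.170·3350/(0.69·2·5.67×10⁻⁸) = 7.278×10⁹ K⁴.
T = (7.278×10⁹)^(1/4).

T ≈ 292 K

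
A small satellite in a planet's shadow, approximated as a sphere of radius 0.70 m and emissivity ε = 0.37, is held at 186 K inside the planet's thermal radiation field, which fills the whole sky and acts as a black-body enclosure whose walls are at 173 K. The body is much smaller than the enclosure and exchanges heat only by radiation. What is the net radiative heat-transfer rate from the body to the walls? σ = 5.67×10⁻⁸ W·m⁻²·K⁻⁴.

P_net ≈ 38.9 W

For a small grey body in a large enclosure: P_net = εσA(T_body⁴ − T_wall⁴).
A = 4πr² = 6.158 m²; T_body⁴ − T_wall⁴ = 1.197×10⁹ − 8.957×10⁸ = 3.011×10⁸ K⁴.
|P_net| = 0.37·5.67×10⁻⁸·6.158·3.011×10⁸.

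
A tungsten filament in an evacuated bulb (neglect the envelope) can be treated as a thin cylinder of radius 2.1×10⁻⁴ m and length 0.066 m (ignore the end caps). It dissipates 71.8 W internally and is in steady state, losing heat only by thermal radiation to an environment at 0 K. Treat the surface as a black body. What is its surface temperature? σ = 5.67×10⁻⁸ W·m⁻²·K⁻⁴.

T ≈ 1950 K

Steady state: internal power = radiated power, P = εσA T⁴.
Radiating area A = 2πrL = 8.708×10⁻⁵ m².
T⁴ = P/(εσA) = 71.8/(1.0·5.67×10⁻⁸·8.708×10⁻⁵) = 1.454×10¹³ K⁴.
T = (1.454×10¹³)^(1/4).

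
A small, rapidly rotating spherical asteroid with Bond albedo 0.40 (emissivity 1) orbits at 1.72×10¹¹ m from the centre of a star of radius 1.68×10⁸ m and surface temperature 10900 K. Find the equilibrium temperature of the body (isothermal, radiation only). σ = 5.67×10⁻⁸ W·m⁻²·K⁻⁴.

The star's surface emits σT_*⁴; at distance d the flux is S = σT_*⁴(R_*/d)².
S = 5.67×10⁻⁸·(10900)⁴·(1.68×10⁸/1.72×10¹¹)² = 763.6 W/m².
For an isothermal sphere T⁴ = (1−a)S/(4σ) = 2.020×10⁹ K⁴.

T ≈ 212 K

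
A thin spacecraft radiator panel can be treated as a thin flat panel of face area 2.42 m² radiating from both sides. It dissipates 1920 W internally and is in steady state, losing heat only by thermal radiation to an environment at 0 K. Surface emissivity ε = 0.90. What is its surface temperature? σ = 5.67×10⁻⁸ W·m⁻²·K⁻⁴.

T ≈ 297 K

Steady state: internal power = radiated power, P = εσA T⁴.
Radiating area A = 2·2.42 = 4.840 m².
T⁴ = P/(εσA) = 1920/(0.90·5.67×10⁻⁸·4.840) = 7.774×10⁹ K⁴.
T = (7.774×10⁹)^(1/4).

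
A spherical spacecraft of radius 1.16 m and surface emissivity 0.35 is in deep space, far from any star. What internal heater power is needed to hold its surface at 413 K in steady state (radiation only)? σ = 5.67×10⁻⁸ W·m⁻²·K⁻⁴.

P = εσ·4πr²·T⁴.
4πr² = 16.91 m²; T⁴ = 2.909×10¹⁰ K⁴.
P = 0.35·5.67×10⁻⁸·16.91·2.909×10¹⁰.

P ≈ 9760 W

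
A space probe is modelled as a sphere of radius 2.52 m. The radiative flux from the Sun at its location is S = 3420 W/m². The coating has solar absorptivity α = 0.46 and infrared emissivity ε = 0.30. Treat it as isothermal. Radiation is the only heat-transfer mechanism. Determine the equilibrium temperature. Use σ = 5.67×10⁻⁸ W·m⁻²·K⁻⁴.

T ≈ 390 K

At equilibrium, absorbed power = emitted power.
Absorbing cross-section = πr² = 19.95 m²; emitting surface = 4πr² = 79.80 m² (ratio 4).
αS·A_cross = εσ·A_surf·T⁴  ⇒  T⁴ = αS/(ε·4σ).
T⁴ = 0.460·3420/(0.30·4·5.67×10⁻⁸) = 2.312×10¹⁰ K⁴.
T = (2.312×10¹⁰)^(1/4).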